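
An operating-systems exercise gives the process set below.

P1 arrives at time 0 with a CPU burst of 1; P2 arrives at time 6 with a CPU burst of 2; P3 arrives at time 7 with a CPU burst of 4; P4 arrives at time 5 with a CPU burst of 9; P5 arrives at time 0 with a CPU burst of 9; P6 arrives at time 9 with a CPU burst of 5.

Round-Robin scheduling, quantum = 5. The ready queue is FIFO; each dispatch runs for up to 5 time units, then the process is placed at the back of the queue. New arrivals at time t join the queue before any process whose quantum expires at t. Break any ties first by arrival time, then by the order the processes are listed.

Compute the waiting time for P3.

10

Schedule: | P1 0-1 | P5 1-6 | P4 6-11 | P2 11-13 | P5 13-17 | P3 17-21 | P6 21-26 | P4 26-30 |
Completion: P1=1  P2=13  P3=21  P4=30  P5=17  P6=26
Waiting(P3) = turnaround − burst = 14 − 4 = 10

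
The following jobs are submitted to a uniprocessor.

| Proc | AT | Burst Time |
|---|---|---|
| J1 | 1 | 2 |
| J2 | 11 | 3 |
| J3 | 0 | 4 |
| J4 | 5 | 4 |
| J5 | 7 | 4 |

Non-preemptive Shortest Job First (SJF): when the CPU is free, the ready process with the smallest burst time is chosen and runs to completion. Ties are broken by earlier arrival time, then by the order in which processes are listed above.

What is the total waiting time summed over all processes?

Gantt: | J3 0-4 | J1 4-6 | J4 6-10 | J5 10-14 | J2 14-17 |
Completion: J1=6  J2=17  J3=4  J4=10  J5=14
Waiting = turnaround − burst: J1=3, J2=3, J3=0, J4=1, J5=3
Total waiting = 3 + 3 + 0 + 1 + 3 = 10

10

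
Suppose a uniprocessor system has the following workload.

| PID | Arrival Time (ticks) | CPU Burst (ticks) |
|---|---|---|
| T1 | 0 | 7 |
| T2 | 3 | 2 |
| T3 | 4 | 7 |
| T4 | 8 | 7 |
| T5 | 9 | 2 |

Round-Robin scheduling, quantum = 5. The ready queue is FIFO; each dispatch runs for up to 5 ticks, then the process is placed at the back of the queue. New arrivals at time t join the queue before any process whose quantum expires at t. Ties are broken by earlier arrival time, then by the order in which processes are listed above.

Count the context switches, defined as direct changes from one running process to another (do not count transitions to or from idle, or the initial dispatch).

7

Timeline: | T1 0-5 | T2 5-7 | T3 7-12 | T1 12-14 | T4 14-19 | T5 19-21 | T3 21-23 | T4 23-25 |
Completion: T1=14  T2=7  T3=23  T4=25  T5=21
Turnaround (C−A): T1=14  T2=4  T3=19  T4=17  T5=12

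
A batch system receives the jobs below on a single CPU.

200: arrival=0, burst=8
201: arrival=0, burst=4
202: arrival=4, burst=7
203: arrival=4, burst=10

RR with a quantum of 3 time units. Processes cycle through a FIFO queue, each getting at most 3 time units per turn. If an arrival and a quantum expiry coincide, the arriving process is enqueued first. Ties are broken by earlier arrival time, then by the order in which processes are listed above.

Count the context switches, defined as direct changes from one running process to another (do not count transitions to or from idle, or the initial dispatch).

10

Timeline: | 200 0-3 | 201 3-6 | 200 6-9 | 202 9-12 | 203 12-15 | 201 15-16 | 200 16-18 | 202 18-21 | 203 21-24 | 202 24-25 | 203 25-29 |
Completion: 200=18  201=16  202=25  203=29
Turnaround (C−A): 200=18  201=16  202=21  203=25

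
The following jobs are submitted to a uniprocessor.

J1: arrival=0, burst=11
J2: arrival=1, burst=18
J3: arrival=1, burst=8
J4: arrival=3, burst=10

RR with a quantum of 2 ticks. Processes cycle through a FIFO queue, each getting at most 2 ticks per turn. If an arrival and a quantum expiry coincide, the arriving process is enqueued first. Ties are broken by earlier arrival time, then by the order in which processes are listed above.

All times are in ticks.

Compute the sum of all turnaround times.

148

Timeline: | J1 0-2 | J2 2-4 | J3 4-6 | J1 6-8 | J4 8-10 | J2 10-12 | J3 12-14 | J1 14-16 | J4 16-18 | J2 18-20 | J3 20-22 | J1 22-24 | J4 24-26 | J2 26-28 | J3 28-30 | J1 30-32 | J4 32-34 | J2 34-36 | J1 36-37 | J4 37-39 | J2 39-47 |
Completion: J1=37  J2=47  J3=30  J4=39
Turnaround = completion − arrival: J1=37, J2=46, J3=29, J4=36
Total turnaround = 37 + 46 + 29 + 36 = 148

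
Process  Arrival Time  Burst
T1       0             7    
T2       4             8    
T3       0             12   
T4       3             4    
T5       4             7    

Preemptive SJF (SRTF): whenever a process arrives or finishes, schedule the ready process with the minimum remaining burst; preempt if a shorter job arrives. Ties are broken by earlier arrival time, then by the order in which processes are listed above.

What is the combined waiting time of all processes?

51

Gantt: | T1 0-7 | T4 7-11 | T5 11-18 | T2 18-26 | T3 26-38 |
Completion: T1=7  T2=26  T3=38  T4=11  T5=18
Waiting = turnaround − burst: T1=0, T2=14, T3=26, T4=4, T5=7
Total waiting = 0 + 14 + 26 + 4 + 7 = 51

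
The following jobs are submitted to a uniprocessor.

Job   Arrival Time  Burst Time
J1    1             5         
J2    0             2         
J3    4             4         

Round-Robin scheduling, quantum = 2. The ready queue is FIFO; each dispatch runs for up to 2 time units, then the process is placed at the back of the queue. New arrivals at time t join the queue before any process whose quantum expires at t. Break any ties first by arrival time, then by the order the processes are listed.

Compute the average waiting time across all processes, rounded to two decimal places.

Gantt: | J2 0-2 | J1 2-4 | J3 4-6 | J1 6-8 | J3 8-10 | J1 10-11 |
Completion: J1=11  J2=2  J3=10
Turnaround (C−A): J1=10  J2=2  J3=6
Waiting times: J1=5, J2=0, J3=2
Average waiting = (5+0+2) / 3 = 7/3 = 2.33

2.33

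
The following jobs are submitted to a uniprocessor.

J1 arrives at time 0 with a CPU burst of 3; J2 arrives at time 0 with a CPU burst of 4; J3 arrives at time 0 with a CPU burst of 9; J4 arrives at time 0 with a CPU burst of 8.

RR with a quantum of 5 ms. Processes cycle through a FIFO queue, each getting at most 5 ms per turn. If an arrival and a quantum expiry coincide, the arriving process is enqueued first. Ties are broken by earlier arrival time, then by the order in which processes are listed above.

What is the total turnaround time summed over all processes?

55

Timeline: | J1 0-3 | J2 3-7 | J3 7-12 | J4 12-17 | J3 17-21 | J4 21-24 |
Completion: J1=3  J2=7  J3=21  J4=24
Turnaround (C−A): J1=3  J2=7  J3=21  J4=24
Turnaround = completion − arrival: J1=3, J2=7, J3=21, J4=24
Total turnaround = 3 + 7 + 21 + 24 = 55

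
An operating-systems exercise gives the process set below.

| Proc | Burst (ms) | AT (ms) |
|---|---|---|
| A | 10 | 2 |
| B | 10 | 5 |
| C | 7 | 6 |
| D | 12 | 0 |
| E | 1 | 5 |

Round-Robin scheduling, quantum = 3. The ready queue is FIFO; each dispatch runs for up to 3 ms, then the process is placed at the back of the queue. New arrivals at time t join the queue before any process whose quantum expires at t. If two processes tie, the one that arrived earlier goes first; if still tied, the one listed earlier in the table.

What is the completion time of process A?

39

Timeline: | D 0-3 | A 3-6 | D 6-9 | B 9-12 | E 12-13 | C 13-16 | A 16-19 | D 19-22 | B 22-25 | C 25-28 | A 28-31 | D 31-34 | B 34-37 | C 37-38 | A 38-39 | B 39-40 |
Completion: A=39  B=40  C=38  D=34  E=13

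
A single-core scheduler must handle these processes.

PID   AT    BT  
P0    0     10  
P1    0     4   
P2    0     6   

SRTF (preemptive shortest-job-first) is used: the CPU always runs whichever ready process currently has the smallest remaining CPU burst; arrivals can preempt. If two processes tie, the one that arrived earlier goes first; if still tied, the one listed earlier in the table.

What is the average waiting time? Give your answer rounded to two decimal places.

Gantt: | P1 0-4 | P2 4-10 | P0 10-20 |
Completion: P0=20  P1=4  P2=10
Waiting times: P0=10, P1=0, P2=4
Average waiting = (10+0+4) / 3 = 14/3 = 4.67

4.67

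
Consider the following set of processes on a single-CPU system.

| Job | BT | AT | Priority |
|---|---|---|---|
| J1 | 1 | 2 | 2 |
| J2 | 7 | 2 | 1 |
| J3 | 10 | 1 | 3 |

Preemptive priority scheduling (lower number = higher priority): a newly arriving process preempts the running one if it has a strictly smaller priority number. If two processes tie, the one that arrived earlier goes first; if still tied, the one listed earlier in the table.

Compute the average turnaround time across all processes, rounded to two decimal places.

11.00

Schedule: | idle 0-1 | J3 1-2 | J2 2-9 | J1 9-10 | J3 10-19 |
Completion: J1=10  J2=9  J3=19
Turnaround times: J1=8, J2=7, J3=18
Average turnaround = (8+7+18) / 3 = 33/3 = 11.00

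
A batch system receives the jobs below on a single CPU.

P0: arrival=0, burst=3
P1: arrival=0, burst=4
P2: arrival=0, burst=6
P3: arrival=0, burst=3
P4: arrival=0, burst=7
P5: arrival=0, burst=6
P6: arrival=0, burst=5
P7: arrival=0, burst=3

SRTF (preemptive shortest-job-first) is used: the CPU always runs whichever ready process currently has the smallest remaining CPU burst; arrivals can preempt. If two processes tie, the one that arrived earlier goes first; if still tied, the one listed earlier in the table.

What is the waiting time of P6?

Gantt: | P0 0-3 | P3 3-6 | P7 6-9 | P1 9-13 | P6 13-18 | P2 18-24 | P5 24-30 | P4 30-37 |
Completion: P0=3  P1=13  P2=24  P3=6  P4=37  P5=30  P6=18  P7=9
Waiting(P6) = turnaround − burst = 18 − 5 = 13

13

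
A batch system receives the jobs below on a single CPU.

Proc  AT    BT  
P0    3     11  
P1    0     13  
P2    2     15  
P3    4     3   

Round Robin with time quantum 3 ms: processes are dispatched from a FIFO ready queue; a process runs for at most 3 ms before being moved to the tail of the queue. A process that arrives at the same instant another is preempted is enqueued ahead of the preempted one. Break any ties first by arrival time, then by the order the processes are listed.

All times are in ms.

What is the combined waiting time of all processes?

Schedule: | P1 0-3 | P2 3-6 | P0 6-9 | P1 9-12 | P3 12-15 | P2 15-18 | P0 18-21 | P1 21-24 | P2 24-27 | P0 27-30 | P1 30-33 | P2 33-36 | P0 36-38 | P1 38-39 | P2 39-42 |
Completion: P0=38  P1=39  P2=42  P3=15
Turnaround (C−A): P0=35  P1=39  P2=40  P3=11
Waiting = turnaround − burst: P0=24, P1=26, P2=25, P3=8
Total waiting = 24 + 26 + 25 + 8 = 83

83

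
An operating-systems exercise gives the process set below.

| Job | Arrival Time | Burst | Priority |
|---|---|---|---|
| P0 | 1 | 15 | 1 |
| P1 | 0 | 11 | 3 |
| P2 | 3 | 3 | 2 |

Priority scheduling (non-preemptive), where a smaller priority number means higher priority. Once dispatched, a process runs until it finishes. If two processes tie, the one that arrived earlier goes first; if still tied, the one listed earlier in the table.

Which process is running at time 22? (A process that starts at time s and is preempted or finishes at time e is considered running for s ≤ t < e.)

P0

Schedule: | P1 0-11 | P0 11-26 | P2 26-29 |
Completion: P0=26  P1=11  P2=29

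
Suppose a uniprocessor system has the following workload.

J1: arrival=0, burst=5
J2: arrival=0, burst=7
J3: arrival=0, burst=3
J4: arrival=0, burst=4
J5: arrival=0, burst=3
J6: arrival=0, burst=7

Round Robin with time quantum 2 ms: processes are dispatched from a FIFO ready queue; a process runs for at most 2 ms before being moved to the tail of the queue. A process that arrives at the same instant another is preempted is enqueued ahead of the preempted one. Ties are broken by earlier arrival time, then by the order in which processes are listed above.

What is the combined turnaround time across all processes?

136

Timeline: | J1 0-2 | J2 2-4 | J3 4-6 | J4 6-8 | J5 8-10 | J6 10-12 | J1 12-14 | J2 14-16 | J3 16-17 | J4 17-19 | J5 19-20 | J6 20-22 | J1 22-23 | J2 23-25 | J6 25-27 | J2 27-28 | J6 28-29 |
Completion: J1=23  J2=28  J3=17  J4=19  J5=20  J6=29
Turnaround = completion − arrival: J1=23, J2=28, J3=17, J4=19, J5=20, J6=29
Total turnaround = 23 + 28 + 17 + 19 + 20 + 29 = 136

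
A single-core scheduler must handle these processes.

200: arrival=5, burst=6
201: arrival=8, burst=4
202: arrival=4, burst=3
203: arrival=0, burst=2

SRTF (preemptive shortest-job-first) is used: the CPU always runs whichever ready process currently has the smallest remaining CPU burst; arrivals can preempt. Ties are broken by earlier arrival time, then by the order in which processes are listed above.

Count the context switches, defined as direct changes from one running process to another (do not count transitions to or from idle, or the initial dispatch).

Schedule: | 203 0-2 | idle 2-4 | 202 4-7 | 200 7-8 | 201 8-12 | 200 12-17 |
Completion: 200=17  201=12  202=7  203=2

3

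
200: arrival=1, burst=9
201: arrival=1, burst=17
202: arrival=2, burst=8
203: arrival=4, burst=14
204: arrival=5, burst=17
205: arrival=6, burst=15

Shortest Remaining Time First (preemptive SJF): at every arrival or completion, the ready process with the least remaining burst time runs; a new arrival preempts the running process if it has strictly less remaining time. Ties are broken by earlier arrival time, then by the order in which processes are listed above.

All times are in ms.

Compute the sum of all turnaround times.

233

Schedule: | idle 0-1 | 200 1-10 | 202 10-18 | 203 18-32 | 205 32-47 | 201 47-64 | 204 64-81 |
Completion: 200=10  201=64  202=18  203=32  204=81  205=47
Turnaround = completion − arrival: 200=9, 201=63, 202=16, 203=28, 204=76, 205=41
Total turnaround = 9 + 63 + 16 + 28 + 76 + 41 = 233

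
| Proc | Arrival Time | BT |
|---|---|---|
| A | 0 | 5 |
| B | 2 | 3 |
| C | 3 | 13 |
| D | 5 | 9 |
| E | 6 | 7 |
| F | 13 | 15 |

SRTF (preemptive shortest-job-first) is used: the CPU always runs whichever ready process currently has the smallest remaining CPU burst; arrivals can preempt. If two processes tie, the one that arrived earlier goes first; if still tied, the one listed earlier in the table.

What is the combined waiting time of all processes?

Timeline: | A 0-5 | B 5-8 | E 8-15 | D 15-24 | C 24-37 | F 37-52 |
Completion: A=5  B=8  C=37  D=24  E=15  F=52
Waiting = turnaround − burst: A=0, B=3, C=21, D=10, E=2, F=24
Total waiting = 0 + 3 + 21 + 10 + 2 + 24 = 60

60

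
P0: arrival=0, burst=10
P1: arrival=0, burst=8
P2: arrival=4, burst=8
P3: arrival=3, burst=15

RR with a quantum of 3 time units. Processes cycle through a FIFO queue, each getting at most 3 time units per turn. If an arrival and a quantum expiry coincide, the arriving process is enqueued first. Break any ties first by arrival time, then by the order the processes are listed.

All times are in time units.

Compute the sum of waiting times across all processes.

90

Schedule: | P0 0-3 | P1 3-6 | P3 6-9 | P0 9-12 | P2 12-15 | P1 15-18 | P3 18-21 | P0 21-24 | P2 24-27 | P1 27-29 | P3 29-32 | P0 32-33 | P2 33-35 | P3 35-41 |
Completion: P0=33  P1=29  P2=35  P3=41
Waiting = turnaround − burst: P0=23, P1=21, P2=23, P3=23
Total waiting = 23 + 21 + 23 + 23 = 90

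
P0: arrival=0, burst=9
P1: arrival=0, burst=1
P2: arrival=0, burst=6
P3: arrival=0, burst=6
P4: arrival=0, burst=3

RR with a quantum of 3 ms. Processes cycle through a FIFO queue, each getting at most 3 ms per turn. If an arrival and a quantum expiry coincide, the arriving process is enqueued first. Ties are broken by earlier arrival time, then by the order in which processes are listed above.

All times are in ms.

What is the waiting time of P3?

Gantt: | P0 0-3 | P1 3-4 | P2 4-7 | P3 7-10 | P4 10-13 | P0 13-16 | P2 16-19 | P3 19-22 | P0 22-25 |
Completion: P0=25  P1=4  P2=19  P3=22  P4=13
Turnaround (C−A): P0=25  P1=4  P2=19  P3=22  P4=13
Waiting(P3) = turnaround − burst = 22 − 6 = 16

16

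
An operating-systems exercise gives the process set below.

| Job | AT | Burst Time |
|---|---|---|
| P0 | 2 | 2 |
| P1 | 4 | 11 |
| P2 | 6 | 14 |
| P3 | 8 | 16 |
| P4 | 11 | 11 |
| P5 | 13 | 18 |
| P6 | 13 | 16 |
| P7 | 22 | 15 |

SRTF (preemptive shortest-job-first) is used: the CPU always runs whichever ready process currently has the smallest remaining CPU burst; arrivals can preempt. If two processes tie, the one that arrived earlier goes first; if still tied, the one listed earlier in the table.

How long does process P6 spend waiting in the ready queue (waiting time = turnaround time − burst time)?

58

Timeline: | idle 0-2 | P0 2-4 | P1 4-15 | P4 15-26 | P2 26-40 | P7 40-55 | P3 55-71 | P6 71-87 | P5 87-105 |
Completion: P0=4  P1=15  P2=40  P3=71  P4=26  P5=105  P6=87  P7=55
Turnaround (C−A): P0=2  P1=11  P2=34  P3=63  P4=15  P5=92  P6=74  P7=33
Waiting(P6) = turnaround − burst = 74 − 16 = 58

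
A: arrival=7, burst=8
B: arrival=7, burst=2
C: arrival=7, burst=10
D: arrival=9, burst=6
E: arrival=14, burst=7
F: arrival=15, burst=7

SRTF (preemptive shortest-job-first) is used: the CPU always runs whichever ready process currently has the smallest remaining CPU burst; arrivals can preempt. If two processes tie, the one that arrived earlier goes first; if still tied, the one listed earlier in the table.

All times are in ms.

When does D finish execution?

15

Timeline: | idle 0-7 | B 7-9 | D 9-15 | E 15-22 | F 22-29 | A 29-37 | C 37-47 |
Completion: A=37  B=9  C=47  D=15  E=22  F=29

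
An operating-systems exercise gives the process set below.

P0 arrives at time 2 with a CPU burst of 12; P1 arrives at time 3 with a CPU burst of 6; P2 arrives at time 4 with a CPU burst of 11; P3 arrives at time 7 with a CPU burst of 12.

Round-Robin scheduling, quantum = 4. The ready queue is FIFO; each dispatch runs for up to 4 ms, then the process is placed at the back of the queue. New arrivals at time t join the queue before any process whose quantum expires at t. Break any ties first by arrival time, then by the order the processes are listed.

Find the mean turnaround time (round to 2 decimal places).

30.50

Schedule: | idle 0-2 | P0 2-6 | P1 6-10 | P2 10-14 | P0 14-18 | P3 18-22 | P1 22-24 | P2 24-28 | P0 28-32 | P3 32-36 | P2 36-39 | P3 39-43 |
Completion: P0=32  P1=24  P2=39  P3=43
Turnaround (C−A): P0=30  P1=21  P2=35  P3=36
Turnaround times: P0=30, P1=21, P2=35, P3=36
Average turnaround = (30+21+35+36) / 4 = 122/4 = 30.50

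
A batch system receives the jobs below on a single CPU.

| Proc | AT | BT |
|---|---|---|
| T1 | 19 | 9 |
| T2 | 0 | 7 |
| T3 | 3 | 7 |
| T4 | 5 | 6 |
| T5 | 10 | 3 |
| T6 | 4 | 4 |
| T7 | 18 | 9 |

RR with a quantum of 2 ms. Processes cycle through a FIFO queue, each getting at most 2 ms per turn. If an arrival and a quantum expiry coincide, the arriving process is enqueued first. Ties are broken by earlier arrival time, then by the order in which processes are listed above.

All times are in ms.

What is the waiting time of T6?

Schedule: | T2 0-4 | T3 4-6 | T6 6-8 | T2 8-10 | T4 10-12 | T3 12-14 | T6 14-16 | T5 16-18 | T2 18-19 | T4 19-21 | T3 21-23 | T7 23-25 | T5 25-26 | T1 26-28 | T4 28-30 | T3 30-31 | T7 31-33 | T1 33-35 | T7 35-37 | T1 37-39 | T7 39-41 | T1 41-43 | T7 43-44 | T1 44-45 |
Completion: T1=45  T2=19  T3=31  T4=30  T5=26  T6=16  T7=44
Turnaround (C−A): T1=26  T2=19  T3=28  T4=25  T5=16  T6=12  T7=26
Waiting(T6) = turnaround − burst = 12 − 4 = 8

8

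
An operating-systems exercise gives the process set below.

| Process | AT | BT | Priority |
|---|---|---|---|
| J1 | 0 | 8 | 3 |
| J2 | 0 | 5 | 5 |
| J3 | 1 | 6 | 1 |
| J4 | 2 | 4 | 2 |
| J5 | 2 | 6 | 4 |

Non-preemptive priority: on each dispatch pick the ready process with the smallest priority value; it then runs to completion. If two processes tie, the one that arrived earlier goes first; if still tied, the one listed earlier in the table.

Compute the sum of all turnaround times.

Timeline: | J1 0-8 | J3 8-14 | J4 14-18 | J5 18-24 | J2 24-29 |
Completion: J1=8  J2=29  J3=14  J4=18  J5=24
Turnaround (C−A): J1=8  J2=29  J3=13  J4=16  J5=22
Turnaround = completion − arrival: J1=8, J2=29, J3=13, J4=16, J5=22
Total turnaround = 8 + 29 + 13 + 16 + 22 = 88

88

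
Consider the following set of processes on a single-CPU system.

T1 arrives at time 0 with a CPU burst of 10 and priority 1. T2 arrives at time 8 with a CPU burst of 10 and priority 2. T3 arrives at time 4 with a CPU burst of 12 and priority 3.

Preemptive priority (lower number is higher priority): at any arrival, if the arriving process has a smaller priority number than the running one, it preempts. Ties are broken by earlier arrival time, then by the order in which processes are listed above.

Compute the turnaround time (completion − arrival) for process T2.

Timeline: | T1 0-10 | T2 10-20 | T3 20-32 |
Completion: T1=10  T2=20  T3=32
Turnaround(T2) = completion − arrival = 20 − 8 = 12

12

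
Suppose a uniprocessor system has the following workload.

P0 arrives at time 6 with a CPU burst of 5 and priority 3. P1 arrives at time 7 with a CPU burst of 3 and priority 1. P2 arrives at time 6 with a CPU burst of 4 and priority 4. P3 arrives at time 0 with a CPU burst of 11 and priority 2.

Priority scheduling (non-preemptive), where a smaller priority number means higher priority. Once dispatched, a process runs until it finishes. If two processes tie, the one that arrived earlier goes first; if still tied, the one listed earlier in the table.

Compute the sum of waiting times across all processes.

25

Gantt: | P3 0-11 | P1 11-14 | P0 14-19 | P2 19-23 |
Completion: P0=19  P1=14  P2=23  P3=11
Waiting = turnaround − burst: P0=8, P1=4, P2=13, P3=0
Total waiting = 8 + 4 + 13 + 0 = 25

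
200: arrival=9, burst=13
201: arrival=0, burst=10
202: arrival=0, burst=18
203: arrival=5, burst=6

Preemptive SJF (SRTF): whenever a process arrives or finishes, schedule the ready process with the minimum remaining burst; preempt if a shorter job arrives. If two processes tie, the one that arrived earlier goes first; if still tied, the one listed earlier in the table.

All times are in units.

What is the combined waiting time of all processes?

Gantt: | 201 0-10 | 203 10-16 | 200 16-29 | 202 29-47 |
Completion: 200=29  201=10  202=47  203=16
Waiting = turnaround − burst: 200=7, 201=0, 202=29, 203=5
Total waiting = 7 + 0 + 29 + 5 = 41

41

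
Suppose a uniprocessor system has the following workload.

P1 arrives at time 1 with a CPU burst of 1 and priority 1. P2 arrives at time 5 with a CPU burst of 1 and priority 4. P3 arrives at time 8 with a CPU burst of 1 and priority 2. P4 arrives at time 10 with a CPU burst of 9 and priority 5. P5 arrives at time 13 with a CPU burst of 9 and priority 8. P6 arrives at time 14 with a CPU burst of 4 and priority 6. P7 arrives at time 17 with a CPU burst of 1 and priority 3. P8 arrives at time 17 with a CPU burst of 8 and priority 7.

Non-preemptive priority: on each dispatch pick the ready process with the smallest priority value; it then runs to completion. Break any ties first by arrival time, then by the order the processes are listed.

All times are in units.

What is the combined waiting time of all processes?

Schedule: | idle 0-1 | P1 1-2 | idle 2-5 | P2 5-6 | idle 6-8 | P3 8-9 | idle 9-10 | P4 10-19 | P7 19-20 | P6 20-24 | P8 24-32 | P5 32-41 |
Completion: P1=2  P2=6  P3=9  P4=19  P5=41  P6=24  P7=20  P8=32
Waiting = turnaround − burst: P1=0, P2=0, P3=0, P4=0, P5=19, P6=6, P7=2, P8=7
Total waiting = 0 + 0 + 0 + 0 + 19 + 6 + 2 + 7 = 34

34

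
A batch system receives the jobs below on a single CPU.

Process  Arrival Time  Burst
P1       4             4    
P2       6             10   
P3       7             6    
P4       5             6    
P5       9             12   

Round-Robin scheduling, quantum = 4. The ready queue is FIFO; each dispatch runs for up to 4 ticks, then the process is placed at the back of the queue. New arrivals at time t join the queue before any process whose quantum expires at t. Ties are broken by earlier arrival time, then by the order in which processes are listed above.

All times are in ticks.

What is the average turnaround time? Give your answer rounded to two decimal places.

Schedule: | idle 0-4 | P1 4-8 | P4 8-12 | P2 12-16 | P3 16-20 | P5 20-24 | P4 24-26 | P2 26-30 | P3 30-32 | P5 32-36 | P2 36-38 | P5 38-42 |
Completion: P1=8  P2=38  P3=32  P4=26  P5=42
Turnaround (C−A): P1=4  P2=32  P3=25  P4=21  P5=33
Turnaround times: P1=4, P2=32, P3=25, P4=21, P5=33
Average turnaround = (4+32+25+21+33) / 5 = 115/5 = 23.00

23.00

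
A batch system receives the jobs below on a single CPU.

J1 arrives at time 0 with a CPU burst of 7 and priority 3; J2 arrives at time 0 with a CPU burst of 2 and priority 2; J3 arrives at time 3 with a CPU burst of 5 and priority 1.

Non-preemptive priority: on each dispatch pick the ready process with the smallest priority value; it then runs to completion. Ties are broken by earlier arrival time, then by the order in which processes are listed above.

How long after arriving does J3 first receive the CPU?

6

Gantt: | J2 0-2 | J1 2-9 | J3 9-14 |
Completion: J1=9  J2=2  J3=14
Response(J3) = first start − arrival = 9 − 3 = 6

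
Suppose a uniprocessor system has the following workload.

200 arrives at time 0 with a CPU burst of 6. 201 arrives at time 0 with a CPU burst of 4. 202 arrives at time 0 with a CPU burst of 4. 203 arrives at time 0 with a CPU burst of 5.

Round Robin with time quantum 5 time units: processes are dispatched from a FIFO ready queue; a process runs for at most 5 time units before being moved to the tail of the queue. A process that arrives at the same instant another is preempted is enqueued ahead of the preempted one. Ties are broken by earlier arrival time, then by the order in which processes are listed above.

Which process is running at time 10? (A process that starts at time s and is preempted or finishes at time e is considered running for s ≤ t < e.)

202

Timeline: | 200 0-5 | 201 5-9 | 202 9-13 | 203 13-18 | 200 18-19 |
Completion: 200=19  201=9  202=13  203=18
Turnaround (C−A): 200=19  201=9  202=13  203=18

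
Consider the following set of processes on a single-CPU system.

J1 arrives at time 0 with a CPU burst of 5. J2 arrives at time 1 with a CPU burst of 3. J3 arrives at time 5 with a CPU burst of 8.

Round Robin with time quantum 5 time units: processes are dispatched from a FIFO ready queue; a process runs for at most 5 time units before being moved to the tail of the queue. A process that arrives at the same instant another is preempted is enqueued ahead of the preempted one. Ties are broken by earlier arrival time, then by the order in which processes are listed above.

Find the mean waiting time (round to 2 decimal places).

2.33

Gantt: | J1 0-5 | J2 5-8 | J3 8-16 |
Completion: J1=5  J2=8  J3=16
Turnaround (C−A): J1=5  J2=7  J3=11
Waiting times: J1=0, J2=4, J3=3
Average waiting = (0+4+3) / 3 = 7/3 = 2.33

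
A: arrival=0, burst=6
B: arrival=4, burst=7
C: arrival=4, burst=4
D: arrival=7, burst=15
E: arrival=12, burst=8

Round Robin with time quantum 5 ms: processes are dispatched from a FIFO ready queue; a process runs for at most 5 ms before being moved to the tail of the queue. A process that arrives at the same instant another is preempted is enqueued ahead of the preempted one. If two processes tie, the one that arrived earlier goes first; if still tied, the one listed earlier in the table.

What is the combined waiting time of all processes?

Schedule: | A 0-5 | B 5-10 | C 10-14 | A 14-15 | D 15-20 | B 20-22 | E 22-27 | D 27-32 | E 32-35 | D 35-40 |
Completion: A=15  B=22  C=14  D=40  E=35
Turnaround (C−A): A=15  B=18  C=10  D=33  E=23
Waiting = turnaround − burst: A=9, B=11, C=6, D=18, E=15
Total waiting = 9 + 11 + 6 + 18 + 15 = 59

59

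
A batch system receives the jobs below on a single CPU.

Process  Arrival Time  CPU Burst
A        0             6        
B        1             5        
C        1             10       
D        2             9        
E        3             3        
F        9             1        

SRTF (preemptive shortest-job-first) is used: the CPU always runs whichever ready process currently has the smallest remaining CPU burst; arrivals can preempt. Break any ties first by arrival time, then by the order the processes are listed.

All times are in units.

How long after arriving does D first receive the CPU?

13

Schedule: | A 0-6 | E 6-9 | F 9-10 | B 10-15 | D 15-24 | C 24-34 |
Completion: A=6  B=15  C=34  D=24  E=9  F=10
Turnaround (C−A): A=6  B=14  C=33  D=22  E=6  F=1
Response(D) = first start − arrival = 15 − 2 = 13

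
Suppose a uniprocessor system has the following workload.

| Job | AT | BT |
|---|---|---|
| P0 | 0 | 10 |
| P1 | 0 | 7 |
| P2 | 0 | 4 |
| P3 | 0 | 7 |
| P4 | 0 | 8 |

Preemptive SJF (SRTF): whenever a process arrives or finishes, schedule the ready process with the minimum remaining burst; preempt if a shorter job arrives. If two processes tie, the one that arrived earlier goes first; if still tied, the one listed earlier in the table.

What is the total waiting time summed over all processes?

59

Gantt: | P2 0-4 | P1 4-11 | P3 11-18 | P4 18-26 | P0 26-36 |
Completion: P0=36  P1=11  P2=4  P3=18  P4=26
Waiting = turnaround − burst: P0=26, P1=4, P2=0, P3=11, P4=18
Total waiting = 26 + 4 + 0 + 11 + 18 = 59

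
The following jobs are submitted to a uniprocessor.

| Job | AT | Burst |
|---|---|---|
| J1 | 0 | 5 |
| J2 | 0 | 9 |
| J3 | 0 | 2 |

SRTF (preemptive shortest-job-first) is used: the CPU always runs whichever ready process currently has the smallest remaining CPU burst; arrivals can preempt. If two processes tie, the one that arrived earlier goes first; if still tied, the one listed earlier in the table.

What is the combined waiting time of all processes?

9

Schedule: | J3 0-2 | J1 2-7 | J2 7-16 |
Completion: J1=7  J2=16  J3=2
Turnaround (C−A): J1=7  J2=16  J3=2
Waiting = turnaround − burst: J1=2, J2=7, J3=0
Total waiting = 2 + 7 + 0 = 9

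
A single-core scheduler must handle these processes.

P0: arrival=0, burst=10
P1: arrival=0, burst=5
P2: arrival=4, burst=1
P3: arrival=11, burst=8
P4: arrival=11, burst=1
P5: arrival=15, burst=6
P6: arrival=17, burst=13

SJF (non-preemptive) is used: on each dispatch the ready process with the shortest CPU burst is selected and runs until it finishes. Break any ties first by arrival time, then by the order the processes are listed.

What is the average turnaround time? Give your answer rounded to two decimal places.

12.00

Schedule: | P1 0-5 | P2 5-6 | P0 6-16 | P4 16-17 | P5 17-23 | P3 23-31 | P6 31-44 |
Completion: P0=16  P1=5  P2=6  P3=31  P4=17  P5=23  P6=44
Turnaround (C−A): P0=16  P1=5  P2=2  P3=20  P4=6  P5=8  P6=27
Turnaround times: P0=16, P1=5, P2=2, P3=20, P4=6, P5=8, P6=27
Average turnaround = (16+5+2+20+6+8+27) / 7 = 84/7 = 12.00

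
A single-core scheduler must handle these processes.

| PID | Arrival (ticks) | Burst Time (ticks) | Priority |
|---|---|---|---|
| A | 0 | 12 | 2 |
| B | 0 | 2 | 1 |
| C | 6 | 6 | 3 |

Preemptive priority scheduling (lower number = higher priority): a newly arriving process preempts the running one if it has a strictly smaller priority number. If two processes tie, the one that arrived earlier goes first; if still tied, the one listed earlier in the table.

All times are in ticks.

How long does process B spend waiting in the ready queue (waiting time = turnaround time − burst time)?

0

Timeline: | B 0-2 | A 2-14 | C 14-20 |
Completion: A=14  B=2  C=20
Waiting(B) = turnaround − burst = 2 − 2 = 0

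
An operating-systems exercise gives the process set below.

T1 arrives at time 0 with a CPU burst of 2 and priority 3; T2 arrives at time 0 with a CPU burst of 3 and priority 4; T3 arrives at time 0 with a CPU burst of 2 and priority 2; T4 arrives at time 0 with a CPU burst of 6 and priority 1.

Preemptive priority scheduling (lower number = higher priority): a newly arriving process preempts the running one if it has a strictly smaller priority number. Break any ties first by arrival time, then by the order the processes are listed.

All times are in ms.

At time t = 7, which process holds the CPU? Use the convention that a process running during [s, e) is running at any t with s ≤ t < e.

Timeline: | T4 0-6 | T3 6-8 | T1 8-10 | T2 10-13 |
Completion: T1=10  T2=13  T3=8  T4=6
Turnaround (C−A): T1=10  T2=13  T3=8  T4=6

T3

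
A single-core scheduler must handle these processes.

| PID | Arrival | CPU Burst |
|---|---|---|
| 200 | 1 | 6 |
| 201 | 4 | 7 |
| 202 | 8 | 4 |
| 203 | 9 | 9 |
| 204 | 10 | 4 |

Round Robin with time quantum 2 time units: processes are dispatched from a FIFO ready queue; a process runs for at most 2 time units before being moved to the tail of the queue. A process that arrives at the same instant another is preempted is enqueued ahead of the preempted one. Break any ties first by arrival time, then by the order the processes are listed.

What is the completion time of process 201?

Gantt: | idle 0-1 | 200 1-5 | 201 5-7 | 200 7-9 | 201 9-11 | 202 11-13 | 203 13-15 | 204 15-17 | 201 17-19 | 202 19-21 | 203 21-23 | 204 23-25 | 201 25-26 | 203 26-31 |
Completion: 200=9  201=26  202=21  203=31  204=25
Turnaround (C−A): 200=8  201=22  202=13  203=22  204=15

26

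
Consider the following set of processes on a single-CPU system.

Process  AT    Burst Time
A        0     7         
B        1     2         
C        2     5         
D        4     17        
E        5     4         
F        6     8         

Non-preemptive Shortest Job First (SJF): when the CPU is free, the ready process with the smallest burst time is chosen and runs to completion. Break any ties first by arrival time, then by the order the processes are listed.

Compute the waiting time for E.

Schedule: | A 0-7 | B 7-9 | E 9-13 | C 13-18 | F 18-26 | D 26-43 |
Completion: A=7  B=9  C=18  D=43  E=13  F=26
Turnaround (C−A): A=7  B=8  C=16  D=39  E=8  F=20
Waiting(E) = turnaround − burst = 8 − 4 = 4

4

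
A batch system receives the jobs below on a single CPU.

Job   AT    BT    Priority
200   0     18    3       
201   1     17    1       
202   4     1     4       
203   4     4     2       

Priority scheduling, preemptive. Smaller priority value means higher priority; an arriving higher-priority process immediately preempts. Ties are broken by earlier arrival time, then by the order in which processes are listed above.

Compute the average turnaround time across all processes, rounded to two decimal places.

Schedule: | 200 0-1 | 201 1-18 | 203 18-22 | 200 22-39 | 202 39-40 |
Completion: 200=39  201=18  202=40  203=22
Turnaround times: 200=39, 201=17, 202=36, 203=18
Average turnaround = (39+17+36+18) / 4 = 110/4 = 27.50

27.50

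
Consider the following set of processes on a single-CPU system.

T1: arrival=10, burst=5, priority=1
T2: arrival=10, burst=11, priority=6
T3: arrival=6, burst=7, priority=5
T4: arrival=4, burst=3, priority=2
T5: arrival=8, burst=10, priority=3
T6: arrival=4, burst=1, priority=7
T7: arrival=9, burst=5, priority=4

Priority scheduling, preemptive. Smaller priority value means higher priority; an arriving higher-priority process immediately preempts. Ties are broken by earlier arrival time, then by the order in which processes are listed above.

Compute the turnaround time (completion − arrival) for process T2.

35

Timeline: | idle 0-4 | T4 4-7 | T3 7-8 | T5 8-10 | T1 10-15 | T5 15-23 | T7 23-28 | T3 28-34 | T2 34-45 | T6 45-46 |
Completion: T1=15  T2=45  T3=34  T4=7  T5=23  T6=46  T7=28
Turnaround(T2) = completion − arrival = 45 − 10 = 35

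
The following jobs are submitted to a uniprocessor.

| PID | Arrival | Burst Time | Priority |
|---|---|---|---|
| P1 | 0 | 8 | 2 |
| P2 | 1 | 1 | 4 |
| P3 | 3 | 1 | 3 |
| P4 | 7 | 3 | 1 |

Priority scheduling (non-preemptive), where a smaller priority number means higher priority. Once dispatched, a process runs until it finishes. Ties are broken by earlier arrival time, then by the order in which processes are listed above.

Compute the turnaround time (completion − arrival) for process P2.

12

Schedule: | P1 0-8 | P4 8-11 | P3 11-12 | P2 12-13 |
Completion: P1=8  P2=13  P3=12  P4=11
Turnaround (C−A): P1=8  P2=12  P3=9  P4=4
Turnaround(P2) = completion − arrival = 13 − 1 = 12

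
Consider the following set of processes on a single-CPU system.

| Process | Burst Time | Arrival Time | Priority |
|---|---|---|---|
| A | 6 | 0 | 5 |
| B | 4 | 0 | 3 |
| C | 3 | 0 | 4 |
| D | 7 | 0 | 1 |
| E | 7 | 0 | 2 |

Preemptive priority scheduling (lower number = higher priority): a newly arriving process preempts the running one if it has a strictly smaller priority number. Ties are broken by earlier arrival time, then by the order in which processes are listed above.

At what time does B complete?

18

Timeline: | D 0-7 | E 7-14 | B 14-18 | C 18-21 | A 21-27 |
Completion: A=27  B=18  C=21  D=7  E=14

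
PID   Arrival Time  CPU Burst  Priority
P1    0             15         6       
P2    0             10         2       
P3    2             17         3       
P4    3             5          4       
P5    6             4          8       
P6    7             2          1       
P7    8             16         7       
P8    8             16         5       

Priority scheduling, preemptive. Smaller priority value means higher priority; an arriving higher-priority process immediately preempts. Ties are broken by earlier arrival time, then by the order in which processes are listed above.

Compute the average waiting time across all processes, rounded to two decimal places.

30.75

Schedule: | P2 0-7 | P6 7-9 | P2 9-12 | P3 12-29 | P4 29-34 | P8 34-50 | P1 50-65 | P7 65-81 | P5 81-85 |
Completion: P1=65  P2=12  P3=29  P4=34  P5=85  P6=9  P7=81  P8=50
Turnaround (C−A): P1=65  P2=12  P3=27  P4=31  P5=79  P6=2  P7=73  P8=42
Waiting times: P1=50, P2=2, P3=10, P4=26, P5=75, P6=0, P7=57, P8=26
Average waiting = (50+2+10+26+75+0+57+26) / 8 = 246/8 = 30.75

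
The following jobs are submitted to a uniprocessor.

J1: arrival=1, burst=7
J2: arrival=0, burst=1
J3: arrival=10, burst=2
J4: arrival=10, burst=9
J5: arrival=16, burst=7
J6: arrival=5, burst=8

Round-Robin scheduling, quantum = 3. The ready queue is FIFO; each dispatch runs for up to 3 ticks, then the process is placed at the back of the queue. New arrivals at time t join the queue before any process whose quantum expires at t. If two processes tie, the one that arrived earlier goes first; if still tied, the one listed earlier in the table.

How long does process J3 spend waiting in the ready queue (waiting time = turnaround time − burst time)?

1

Gantt: | J2 0-1 | J1 1-7 | J6 7-10 | J1 10-11 | J3 11-13 | J4 13-16 | J6 16-19 | J5 19-22 | J4 22-25 | J6 25-27 | J5 27-30 | J4 30-33 | J5 33-34 |
Completion: J1=11  J2=1  J3=13  J4=33  J5=34  J6=27
Waiting(J3) = turnaround − burst = 3 − 2 = 1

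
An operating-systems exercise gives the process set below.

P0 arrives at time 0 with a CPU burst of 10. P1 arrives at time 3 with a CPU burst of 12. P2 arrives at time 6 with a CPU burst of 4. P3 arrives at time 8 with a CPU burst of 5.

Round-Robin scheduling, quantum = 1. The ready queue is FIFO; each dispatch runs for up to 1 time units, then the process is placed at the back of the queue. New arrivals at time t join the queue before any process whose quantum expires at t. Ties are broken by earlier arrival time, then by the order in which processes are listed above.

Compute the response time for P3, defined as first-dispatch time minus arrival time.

2

Schedule: | P0 0-3 | P1 3-4 | P0 4-5 | P1 5-6 | P0 6-7 | P2 7-8 | P1 8-9 | P0 9-10 | P3 10-11 | P2 11-12 | P1 12-13 | P0 13-14 | P3 14-15 | P2 15-16 | P1 16-17 | P0 17-18 | P3 18-19 | P2 19-20 | P1 20-21 | P0 21-22 | P3 22-23 | P1 23-24 | P0 24-25 | P3 25-26 | P1 26-31 |
Completion: P0=25  P1=31  P2=20  P3=26
Response(P3) = first start − arrival = 10 − 8 = 2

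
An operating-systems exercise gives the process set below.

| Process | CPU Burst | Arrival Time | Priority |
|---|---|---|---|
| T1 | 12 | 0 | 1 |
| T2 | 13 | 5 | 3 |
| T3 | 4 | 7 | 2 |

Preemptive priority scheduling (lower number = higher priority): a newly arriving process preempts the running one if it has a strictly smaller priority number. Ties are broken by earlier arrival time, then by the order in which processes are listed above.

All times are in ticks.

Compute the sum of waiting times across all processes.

16

Timeline: | T1 0-12 | T3 12-16 | T2 16-29 |
Completion: T1=12  T2=29  T3=16
Waiting = turnaround − burst: T1=0, T2=11, T3=5
Total waiting = 0 + 11 + 5 = 16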